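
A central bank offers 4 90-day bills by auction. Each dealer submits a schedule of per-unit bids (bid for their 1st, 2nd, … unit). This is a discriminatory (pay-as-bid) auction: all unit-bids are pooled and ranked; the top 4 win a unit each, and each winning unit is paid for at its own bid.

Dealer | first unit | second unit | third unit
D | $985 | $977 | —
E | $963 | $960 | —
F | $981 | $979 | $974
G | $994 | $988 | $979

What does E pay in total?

Merging the schedules and taking the best 4: 994 (G-1), 988 (G-2), 985 (D-1), 981 (F-1)
Next rejected bid: $979 (not a price — pay-as-bid).
E wins no units.

E pays $0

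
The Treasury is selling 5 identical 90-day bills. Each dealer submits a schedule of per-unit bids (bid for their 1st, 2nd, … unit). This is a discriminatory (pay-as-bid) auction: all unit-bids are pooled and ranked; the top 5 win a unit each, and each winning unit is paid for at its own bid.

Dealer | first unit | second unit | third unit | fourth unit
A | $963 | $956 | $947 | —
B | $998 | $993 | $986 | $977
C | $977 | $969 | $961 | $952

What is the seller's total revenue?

All unit-bids, highest first — top 5: 998 (B-1), 993 (B-2), 986 (B-3), 977 (B-4), 977 (C-1)
Next rejected bid: $969 (not a price — pay-as-bid).
Each winning unit pays its own bid.
Revenue = 998 + 993 + 986 + 977 + 977 = $4,931.

Total revenue: $4,931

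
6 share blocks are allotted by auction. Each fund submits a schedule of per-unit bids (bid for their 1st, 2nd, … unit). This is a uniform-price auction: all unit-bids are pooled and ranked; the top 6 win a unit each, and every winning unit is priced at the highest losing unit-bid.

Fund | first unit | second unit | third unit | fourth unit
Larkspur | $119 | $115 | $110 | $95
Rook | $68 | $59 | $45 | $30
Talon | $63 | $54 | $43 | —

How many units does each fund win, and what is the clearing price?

Larkspur 4, Rook 1, Talon 1; clearing price $59

All unit-bids, highest first — top 6: 119 (Larkspur-1), 115 (Larkspur-2), 110 (Larkspur-3), 95 (Larkspur-4), 68 (Rook-1), 63 (Talon-1)
Highest rejected unit-bid = $59.
Allocation: Larkspur 4, Rook 1, Talon 1.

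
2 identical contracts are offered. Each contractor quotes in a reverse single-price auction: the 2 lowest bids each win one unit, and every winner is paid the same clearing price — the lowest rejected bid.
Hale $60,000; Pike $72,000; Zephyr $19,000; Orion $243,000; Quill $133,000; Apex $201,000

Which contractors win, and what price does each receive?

Ordering the bids: 19,000 (Zephyr), 60,000 (Hale), 72,000 (Pike), 133,000 (Quill), …
The 2 lowest are Zephyr, Hale.
Clearing price = lowest rejected bid = $72,000.

Zephyr, Hale; each is paid $72,000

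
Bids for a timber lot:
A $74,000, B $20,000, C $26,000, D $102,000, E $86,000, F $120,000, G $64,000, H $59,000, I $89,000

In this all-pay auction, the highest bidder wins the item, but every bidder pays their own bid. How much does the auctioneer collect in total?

Total revenue: $640,000

All-pay auction: the highest bidder wins the item, but every bidder pays their own bid.
Bids in order: 120,000 (F) > 102,000 (D) > 89,000 (I) > 86,000 (E) > 74,000 (A) > 64,000 (G) > …
Every bidder forfeits their bid regardless of winning.
Revenue = 74,000 + 20,000 + 26,000 + 102,000 + 86,000 + 120,000 + 64,000 + 59,000 + 89,000 = $640,000.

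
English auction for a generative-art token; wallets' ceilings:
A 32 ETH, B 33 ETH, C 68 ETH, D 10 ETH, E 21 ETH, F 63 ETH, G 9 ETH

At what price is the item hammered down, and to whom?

Rule: the price rises until one bidder remains; the winner pays the price at which the last rival dropped out.
Limits in order: 68 (C) > 63 (F) > 33 (B) > 32 (A) > 21 (E) > 10 (D) > …
Once the price passes 63 ETH, only C is left; the hammer falls at F's limit of 63 ETH.

C wins at 63 ETH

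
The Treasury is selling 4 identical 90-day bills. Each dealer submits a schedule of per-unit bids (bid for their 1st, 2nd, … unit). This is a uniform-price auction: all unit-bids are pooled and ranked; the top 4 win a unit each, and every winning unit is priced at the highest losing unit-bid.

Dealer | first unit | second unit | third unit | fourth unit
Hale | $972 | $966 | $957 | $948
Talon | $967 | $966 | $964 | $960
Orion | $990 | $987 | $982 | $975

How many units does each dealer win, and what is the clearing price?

Orion 4; clearing price $972

All unit-bids, highest first — top 4: 990 (Orion-1), 987 (Orion-2), 982 (Orion-3), 975 (Orion-4)
The (k+1)-th unit-bid is $972.
Allocation: Orion 4.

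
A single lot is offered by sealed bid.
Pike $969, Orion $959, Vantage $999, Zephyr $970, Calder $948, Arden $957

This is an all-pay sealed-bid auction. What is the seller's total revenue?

Total revenue: $5,802

Rule: the highest bidder wins the item, but every bidder pays their own bid.
Bids ranked: 999 (Vantage) > 970 (Zephyr) > 969 (Pike) > 959 (Orion) > 957 (Arden) > 948 (Calder)
Vantage wins with the top bid; all bids are sunk regardless.
Every bidder forfeits their bid regardless of winning.
Revenue = 969 + 959 + 999 + 970 + 948 + 957 = $5,802.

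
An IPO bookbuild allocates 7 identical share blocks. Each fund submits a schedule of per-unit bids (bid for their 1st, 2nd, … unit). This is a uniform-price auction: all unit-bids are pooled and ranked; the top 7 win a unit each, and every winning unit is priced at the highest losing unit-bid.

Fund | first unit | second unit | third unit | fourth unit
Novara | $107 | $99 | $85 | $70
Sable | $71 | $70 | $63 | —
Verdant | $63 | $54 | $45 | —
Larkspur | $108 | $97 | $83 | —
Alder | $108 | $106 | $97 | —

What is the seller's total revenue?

Total revenue: $595

Merging the schedules and taking the best 7: 108 (Larkspur-1), 108 (Alder-1), 107 (Novara-1), 106 (Alder-2), 99 (Novara-2), 97 (Larkspur-2), 97 (Alder-3)
First bid not allocated: $85.
Allocation: Alder 3, Larkspur 2, Novara 2. Every unit priced at $85.
Revenue = 7 × 85 = $595.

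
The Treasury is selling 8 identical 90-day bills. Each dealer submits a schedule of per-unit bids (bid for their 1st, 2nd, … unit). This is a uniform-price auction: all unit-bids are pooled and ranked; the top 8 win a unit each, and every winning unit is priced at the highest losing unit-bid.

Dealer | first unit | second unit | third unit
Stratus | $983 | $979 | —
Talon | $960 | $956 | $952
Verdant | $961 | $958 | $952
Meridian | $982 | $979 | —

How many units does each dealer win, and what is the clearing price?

All unit-bids, highest first — top 8: 983 (Stratus-1), 982 (Meridian-1), 979 (Stratus-2), 979 (Meridian-2), 961 (Verdant-1), 960 (Talon-1), 958 (Verdant-2), 956 (Talon-2)
Highest rejected unit-bid = $952.
Allocation: Meridian 2, Stratus 2, Talon 2, Verdant 2.

Meridian 2, Stratus 2, Talon 2, Verdant 2; clearing price $952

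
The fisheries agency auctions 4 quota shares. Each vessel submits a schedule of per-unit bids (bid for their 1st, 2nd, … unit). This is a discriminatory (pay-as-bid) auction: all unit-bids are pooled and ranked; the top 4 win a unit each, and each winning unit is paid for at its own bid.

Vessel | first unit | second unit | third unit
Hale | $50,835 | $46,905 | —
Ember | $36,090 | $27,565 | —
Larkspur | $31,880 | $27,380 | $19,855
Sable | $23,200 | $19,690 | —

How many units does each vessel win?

Ember 1, Hale 2, Larkspur 1

Merging the schedules and taking the best 4: 50,835 (Hale-1), 46,905 (Hale-2), 36,090 (Ember-1), 31,880 (Larkspur-1)
Next rejected bid: $27,565 (not a price — pay-as-bid).
Allocation: Ember 1, Hale 2, Larkspur 1.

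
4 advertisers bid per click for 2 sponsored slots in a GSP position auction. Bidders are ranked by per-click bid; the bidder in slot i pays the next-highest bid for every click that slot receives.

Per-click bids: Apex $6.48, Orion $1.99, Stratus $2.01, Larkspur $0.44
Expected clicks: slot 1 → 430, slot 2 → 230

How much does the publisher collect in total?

Total revenue: $1322.00

Per-click bids in order: $6.48 (Apex) > $2.01 (Stratus) > $1.99 (Orion) > …
Slot 1: Apex pays $2.01 × 430 = $864.30
Slot 2: Stratus pays $1.99 × 230 = $457.70
Total = $1322.00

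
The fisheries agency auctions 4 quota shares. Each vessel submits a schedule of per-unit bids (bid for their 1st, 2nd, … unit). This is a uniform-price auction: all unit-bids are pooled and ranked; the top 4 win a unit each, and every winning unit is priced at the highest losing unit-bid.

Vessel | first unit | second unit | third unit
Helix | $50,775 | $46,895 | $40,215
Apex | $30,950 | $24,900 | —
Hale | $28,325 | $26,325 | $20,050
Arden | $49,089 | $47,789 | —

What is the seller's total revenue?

All unit-bids, highest first — top 4: 50,775 (Helix-1), 49,089 (Arden-1), 47,789 (Arden-2), 46,895 (Helix-2)
First bid not allocated: $40,215.
Allocation: Arden 2, Helix 2. Every unit priced at $40,215.
Revenue = 4 × 40,215 = $160,860.

Total revenue: $160,860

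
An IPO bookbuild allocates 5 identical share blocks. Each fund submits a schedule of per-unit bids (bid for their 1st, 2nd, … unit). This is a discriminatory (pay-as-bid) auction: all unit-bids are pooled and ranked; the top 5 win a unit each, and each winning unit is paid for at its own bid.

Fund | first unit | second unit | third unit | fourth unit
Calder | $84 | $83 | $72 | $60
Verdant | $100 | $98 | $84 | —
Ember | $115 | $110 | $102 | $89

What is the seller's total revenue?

Total revenue: $525

Merging the schedules and taking the best 5: 115 (Ember-1), 110 (Ember-2), 102 (Ember-3), 100 (Verdant-1), 98 (Verdant-2)
Next rejected bid: $89 (not a price — pay-as-bid).
Each winning unit pays its own bid.
Revenue = 115 + 110 + 102 + 100 + 98 = $525.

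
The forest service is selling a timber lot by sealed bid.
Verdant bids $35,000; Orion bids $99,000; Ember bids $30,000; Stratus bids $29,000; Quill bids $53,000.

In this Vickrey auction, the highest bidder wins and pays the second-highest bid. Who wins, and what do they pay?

Orion pays $53,000

Sorting bids: 99,000 (Orion) > 53,000 (Quill) > 35,000 (Verdant) > 30,000 (Ember) > 29,000 (Stratus)
Orion wins with the highest bid; price is set by the runner-up at $53,000.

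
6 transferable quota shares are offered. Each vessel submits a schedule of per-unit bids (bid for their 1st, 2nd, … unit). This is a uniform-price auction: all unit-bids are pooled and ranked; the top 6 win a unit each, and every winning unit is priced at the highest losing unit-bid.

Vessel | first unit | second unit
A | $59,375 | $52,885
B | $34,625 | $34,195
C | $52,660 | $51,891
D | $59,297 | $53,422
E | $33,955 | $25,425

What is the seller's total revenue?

Pooled unit-bids ranked (top 6): 59,375 (A-1), 59,297 (D-1), 53,422 (D-2), 52,885 (A-2), 52,660 (C-1), 51,891 (C-2)
The (k+1)-th unit-bid is $34,625.
Allocation: A 2, C 2, D 2. Every unit priced at $34,625.
Revenue = 6 × 34,625 = $207,750.

Total revenue: $207,750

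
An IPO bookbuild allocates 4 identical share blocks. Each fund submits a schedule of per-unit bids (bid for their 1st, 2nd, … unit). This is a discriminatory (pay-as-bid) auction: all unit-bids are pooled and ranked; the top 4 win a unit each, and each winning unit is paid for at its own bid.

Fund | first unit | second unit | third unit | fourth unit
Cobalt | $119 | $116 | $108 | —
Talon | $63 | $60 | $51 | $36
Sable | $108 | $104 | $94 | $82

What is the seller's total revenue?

Total revenue: $451

Merging the schedules and taking the best 4: 119 (Cobalt-1), 116 (Cobalt-2), 108 (Cobalt-3), 108 (Sable-1)
Next rejected bid: $104 (not a price — pay-as-bid).
Each winning unit pays its own bid.
Revenue = 119 + 116 + 108 + 108 = $451.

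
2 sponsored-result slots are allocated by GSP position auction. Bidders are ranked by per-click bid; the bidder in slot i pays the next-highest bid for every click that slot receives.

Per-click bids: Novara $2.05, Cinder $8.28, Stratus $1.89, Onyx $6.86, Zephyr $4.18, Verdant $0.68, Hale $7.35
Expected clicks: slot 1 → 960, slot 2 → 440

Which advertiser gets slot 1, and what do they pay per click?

Sorting advertisers: $8.28 (Cinder) > $7.35 (Hale) > $6.86 (Onyx) > …
Slot 1 goes to the first-ranked bidder, Cinder, who pays the next bid down: $7.35/click.

Cinder; $7.35 per click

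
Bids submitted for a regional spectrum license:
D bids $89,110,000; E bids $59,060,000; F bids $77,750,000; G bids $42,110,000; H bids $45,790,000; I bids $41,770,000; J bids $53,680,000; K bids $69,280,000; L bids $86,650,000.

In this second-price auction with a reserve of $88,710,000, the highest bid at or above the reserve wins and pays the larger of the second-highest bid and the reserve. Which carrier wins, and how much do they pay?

D pays $88,710,000

Sorting bids: 89,110,000 (D) > 86,650,000 (L) > 77,750,000 (F) > 69,280,000 (K) > 59,060,000 (E) > 53,680,000 (J) > …
D has the top bid at or above the reserve ($89,110,000).
max(second-highest $86,650,000, reserve $88,710,000) = $88,710,000.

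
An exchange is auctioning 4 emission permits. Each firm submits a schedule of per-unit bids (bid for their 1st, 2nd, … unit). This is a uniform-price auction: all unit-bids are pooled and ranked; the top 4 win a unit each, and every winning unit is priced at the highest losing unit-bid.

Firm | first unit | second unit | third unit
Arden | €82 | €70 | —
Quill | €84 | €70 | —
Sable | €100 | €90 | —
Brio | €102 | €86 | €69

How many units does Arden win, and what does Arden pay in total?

All unit-bids, highest first — top 4: 102 (Brio-1), 100 (Sable-1), 90 (Sable-2), 86 (Brio-2)
First bid not allocated: €84.
Arden wins 0 unit(s) at €84 each.

Arden: 0 units, pays €0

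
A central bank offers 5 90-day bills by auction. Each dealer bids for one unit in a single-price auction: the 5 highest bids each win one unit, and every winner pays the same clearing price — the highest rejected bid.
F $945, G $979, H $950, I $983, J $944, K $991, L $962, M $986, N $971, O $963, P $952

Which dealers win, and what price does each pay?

Bids ranked high→low: 991 (K), 986 (M), 983 (I), 979 (G), 971 (N), 963 (O), 962 (L), …
Winners (5 units): K, M, I, G, N.
First losing bid is O's $963, which sets the uniform price.

K, M, I, G, N; each pays $963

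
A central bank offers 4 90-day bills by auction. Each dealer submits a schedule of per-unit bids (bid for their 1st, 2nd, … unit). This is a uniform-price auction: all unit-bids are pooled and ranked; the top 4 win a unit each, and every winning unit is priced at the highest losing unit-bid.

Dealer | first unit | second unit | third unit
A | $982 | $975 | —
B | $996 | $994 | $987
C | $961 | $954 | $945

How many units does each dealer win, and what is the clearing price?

Merging the schedules and taking the best 4: 996 (B-1), 994 (B-2), 987 (B-3), 982 (A-1)
Highest rejected unit-bid = $975.
Allocation: A 1, B 3.

A 1, B 3; clearing price $975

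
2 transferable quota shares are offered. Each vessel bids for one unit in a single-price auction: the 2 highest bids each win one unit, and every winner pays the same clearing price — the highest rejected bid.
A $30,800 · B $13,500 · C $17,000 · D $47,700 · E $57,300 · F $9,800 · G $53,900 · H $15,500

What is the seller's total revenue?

Total revenue: $95,400

Ordering the bids: 57,300 (E), 53,900 (G), 47,700 (D), 30,800 (A), …
The 2 highest are E, G.
First losing bid is D's $47,700, which sets the uniform price.
Total revenue = 2 × $47,700 = $95,400.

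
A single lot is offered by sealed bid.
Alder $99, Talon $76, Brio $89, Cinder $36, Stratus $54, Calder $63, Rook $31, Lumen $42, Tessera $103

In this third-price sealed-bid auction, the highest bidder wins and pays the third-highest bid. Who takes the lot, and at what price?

Tessera pays $89

Third-price sealed-bid auction: the highest bidder wins and pays the third-highest bid.
Bids in order: 103 (Tessera) > 99 (Alder) > 89 (Brio) > 76 (Talon) > 63 (Calder) > 54 (Stratus) > …
Tessera wins; payment is bid #3 in the ranking = $89.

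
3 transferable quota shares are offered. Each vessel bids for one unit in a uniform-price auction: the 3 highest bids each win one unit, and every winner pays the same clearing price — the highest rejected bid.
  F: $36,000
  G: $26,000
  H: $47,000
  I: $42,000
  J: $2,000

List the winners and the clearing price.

H, I, F; each pays $26,000

Sorting: 47,000 (H), 42,000 (I), 36,000 (F), 26,000 (G), 2,000 (J)
Top 3: H, I, F.
Highest unsuccessful bid: $26,000 → clearing price.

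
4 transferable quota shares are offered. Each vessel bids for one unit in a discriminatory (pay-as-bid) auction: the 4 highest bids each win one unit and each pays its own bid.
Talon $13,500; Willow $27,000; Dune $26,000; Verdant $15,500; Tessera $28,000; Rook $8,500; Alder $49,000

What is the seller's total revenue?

Bids ranked high→low: 49,000 (Alder), 28,000 (Tessera), 27,000 (Willow), 26,000 (Dune), 15,500 (Verdant), 13,500 (Talon), …
The 4 highest are Alder, Tessera, Willow, Dune.
Total revenue = 49,000 + 28,000 + 27,000 + 26,000 = $130,000.

Total revenue: $130,000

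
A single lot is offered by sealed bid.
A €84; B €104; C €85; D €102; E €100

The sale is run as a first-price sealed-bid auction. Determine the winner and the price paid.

Rule: the highest bidder wins and pays their own bid.
Bids in order: 104 (B) > 102 (D) > 100 (E) > 85 (C) > 84 (A)
First-price: B pays what they bid, €104.

B pays €104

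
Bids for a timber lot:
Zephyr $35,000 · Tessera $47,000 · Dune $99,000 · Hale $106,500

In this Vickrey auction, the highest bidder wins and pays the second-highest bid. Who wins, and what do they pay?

Hale pays $99,000

Bids ranked: 106,500 (Hale) > 99,000 (Dune) > 47,000 (Tessera) > 35,000 (Zephyr)
Hale is highest; pays the second-highest bid, $99,000.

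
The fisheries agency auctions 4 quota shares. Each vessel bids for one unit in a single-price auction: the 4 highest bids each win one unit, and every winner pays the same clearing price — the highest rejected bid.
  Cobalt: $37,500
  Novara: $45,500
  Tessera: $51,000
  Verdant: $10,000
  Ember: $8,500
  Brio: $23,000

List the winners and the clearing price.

Sorting: 51,000 (Tessera), 45,500 (Novara), 37,500 (Cobalt), 23,000 (Brio), 10,000 (Verdant), 8,500 (Ember)
The 4 highest are Tessera, Novara, Cobalt, Brio.
First losing bid is Verdant's $10,000, which sets the uniform price.

Tessera, Novara, Cobalt, Brio; each pays $10,000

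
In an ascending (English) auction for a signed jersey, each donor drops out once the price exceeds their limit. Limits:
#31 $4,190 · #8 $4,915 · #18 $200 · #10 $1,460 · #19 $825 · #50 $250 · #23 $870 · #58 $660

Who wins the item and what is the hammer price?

Limits ranked: 4,915 (#8) > 4,190 (#31) > 1,460 (#10) > 870 (#23) > 825 (#19) > 660 (#58) > …
#31 is the last rival to drop out, at $4,190; #8 remains and wins at that price.

#8 wins at $4,190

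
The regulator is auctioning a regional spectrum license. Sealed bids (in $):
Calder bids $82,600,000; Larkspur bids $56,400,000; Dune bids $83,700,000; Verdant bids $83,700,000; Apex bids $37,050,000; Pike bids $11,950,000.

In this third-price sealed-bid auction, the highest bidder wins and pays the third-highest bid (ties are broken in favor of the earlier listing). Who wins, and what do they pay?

Bids ranked: 83,700,000 (Dune) > 83,700,000 (Verdant) > 82,600,000 (Calder) > 56,400,000 (Larkspur) > 37,050,000 (Apex) > 11,950,000 (Pike)
Dune and Verdant tie at $83,700,000; tie-break gives it to Dune.
Dune is highest; pays the third-highest bid, $82,600,000.

Dune pays $82,600,000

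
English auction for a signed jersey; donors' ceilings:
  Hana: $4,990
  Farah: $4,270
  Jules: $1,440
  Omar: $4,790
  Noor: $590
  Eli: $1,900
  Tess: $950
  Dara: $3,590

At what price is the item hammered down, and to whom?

Hana wins at $4,790

Limits ranked: 4,990 (Hana) > 4,790 (Omar) > 4,270 (Farah) > 3,590 (Dara) > 1,900 (Eli) > 1,440 (Jules) > …
Bidding ends when Omar exits at $4,790; Hana takes it.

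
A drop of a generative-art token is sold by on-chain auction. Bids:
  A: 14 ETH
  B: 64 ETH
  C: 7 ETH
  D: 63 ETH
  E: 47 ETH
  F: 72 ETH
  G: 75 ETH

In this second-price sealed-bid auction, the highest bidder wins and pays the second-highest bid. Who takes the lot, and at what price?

G pays 72 ETH

Second-price sealed-bid auction: the highest bidder wins and pays the second-highest bid.
Bids in order: 75 (G) > 72 (F) > 64 (B) > 63 (D) > 47 (E) > 14 (A) > …
Second-price: G pays F's bid of 72 ETH.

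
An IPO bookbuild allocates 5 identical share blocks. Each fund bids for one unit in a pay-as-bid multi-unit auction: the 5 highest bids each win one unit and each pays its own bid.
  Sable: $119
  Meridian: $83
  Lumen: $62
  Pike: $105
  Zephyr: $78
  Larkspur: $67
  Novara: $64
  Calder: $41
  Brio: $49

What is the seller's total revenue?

Total revenue: $452

Sorting: 119 (Sable), 105 (Pike), 83 (Meridian), 78 (Zephyr), 67 (Larkspur), 64 (Novara), 62 (Lumen), …
Top 5: Sable, Pike, Meridian, Zephyr, Larkspur.
Total revenue = 119 + 105 + 83 + 78 + 67 = $452.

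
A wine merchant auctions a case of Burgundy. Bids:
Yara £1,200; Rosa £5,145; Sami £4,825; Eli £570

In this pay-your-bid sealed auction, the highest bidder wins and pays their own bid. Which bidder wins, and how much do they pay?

Sorting bids: 5,145 (Rosa) > 4,825 (Sami) > 1,200 (Yara) > 570 (Eli)
Rosa has the highest bid and pays exactly that: £5,145.

Rosa pays £5,145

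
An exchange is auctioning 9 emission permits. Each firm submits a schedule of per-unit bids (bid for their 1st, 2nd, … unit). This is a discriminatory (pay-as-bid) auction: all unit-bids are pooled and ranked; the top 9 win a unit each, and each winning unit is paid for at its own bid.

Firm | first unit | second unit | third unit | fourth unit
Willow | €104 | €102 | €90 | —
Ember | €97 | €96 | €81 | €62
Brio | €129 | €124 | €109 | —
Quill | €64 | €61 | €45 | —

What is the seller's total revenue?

Total revenue: €932

All unit-bids, highest first — top 9: 129 (Brio-1), 124 (Brio-2), 109 (Brio-3), 104 (Willow-1), 102 (Willow-2), 97 (Ember-1), 96 (Ember-2), 90 (Willow-3), 81 (Ember-3)
Next rejected bid: €64 (not a price — pay-as-bid).
Each winning unit pays its own bid.
Revenue = 129 + 124 + 109 + 104 + 102 + 97 + 96 + 90 + 81 = €932.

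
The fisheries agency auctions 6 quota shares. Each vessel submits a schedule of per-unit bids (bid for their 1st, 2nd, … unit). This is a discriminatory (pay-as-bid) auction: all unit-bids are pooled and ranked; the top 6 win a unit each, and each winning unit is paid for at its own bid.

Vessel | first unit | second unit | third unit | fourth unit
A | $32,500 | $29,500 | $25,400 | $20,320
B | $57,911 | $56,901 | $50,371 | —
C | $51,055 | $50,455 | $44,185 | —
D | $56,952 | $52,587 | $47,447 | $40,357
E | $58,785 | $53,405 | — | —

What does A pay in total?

All unit-bids, highest first — top 6: 58,785 (E-1), 57,911 (B-1), 56,952 (D-1), 56,901 (B-2), 53,405 (E-2), 52,587 (D-2)
Next rejected bid: $51,055 (not a price — pay-as-bid).
A wins no units.

A pays $0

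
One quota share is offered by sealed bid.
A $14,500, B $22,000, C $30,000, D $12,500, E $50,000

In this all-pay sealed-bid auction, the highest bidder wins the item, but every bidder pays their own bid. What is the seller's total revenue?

Rule: the highest bidder wins the item, but every bidder pays their own bid.
Bids ranked: 50,000 (E) > 30,000 (C) > 22,000 (B) > 14,500 (A) > 12,500 (D)
Every bidder forfeits their bid regardless of winning.
Revenue = 14,500 + 22,000 + 30,000 + 12,500 + 50,000 = $129,000.

Total revenue: $129,000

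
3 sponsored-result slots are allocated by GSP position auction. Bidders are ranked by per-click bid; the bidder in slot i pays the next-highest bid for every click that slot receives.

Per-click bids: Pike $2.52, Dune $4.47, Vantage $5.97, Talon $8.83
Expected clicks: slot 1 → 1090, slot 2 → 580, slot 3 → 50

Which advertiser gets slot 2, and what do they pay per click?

Per-click bids in order: $8.83 (Talon) > $5.97 (Vantage) > $4.47 (Dune) > $2.52 (Pike)
Slot 2 goes to the second-ranked bidder, Vantage, who pays the next bid down: $4.47/click.

Vantage; $4.47 per click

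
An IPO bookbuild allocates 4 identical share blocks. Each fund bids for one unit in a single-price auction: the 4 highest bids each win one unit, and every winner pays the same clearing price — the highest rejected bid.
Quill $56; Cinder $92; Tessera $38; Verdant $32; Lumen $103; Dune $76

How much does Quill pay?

Quill pays $38

Sorting: 103 (Lumen), 92 (Cinder), 76 (Dune), 56 (Quill), 38 (Tessera), 32 (Verdant)
Winners (4 units): Lumen, Cinder, Dune, Quill.
Clearing price = highest rejected bid = $38.
Quill wins → pays $38.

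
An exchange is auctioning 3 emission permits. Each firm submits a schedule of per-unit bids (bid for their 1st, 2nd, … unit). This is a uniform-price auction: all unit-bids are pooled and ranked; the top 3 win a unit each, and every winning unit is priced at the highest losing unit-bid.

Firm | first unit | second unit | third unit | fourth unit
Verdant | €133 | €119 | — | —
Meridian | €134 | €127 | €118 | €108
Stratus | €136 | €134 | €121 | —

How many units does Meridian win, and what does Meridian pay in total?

Merging the schedules and taking the best 3: 136 (Stratus-1), 134 (Meridian-1), 134 (Stratus-2)
Highest rejected unit-bid = €133.
Meridian wins 1 unit(s) at €133 each.

Meridian: 1 unit, pays €133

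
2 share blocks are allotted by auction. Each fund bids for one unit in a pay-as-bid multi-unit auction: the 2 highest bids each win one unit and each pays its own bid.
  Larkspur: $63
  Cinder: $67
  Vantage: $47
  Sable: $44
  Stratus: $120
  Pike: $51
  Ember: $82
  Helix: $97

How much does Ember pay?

Ember pays $0

Ordering the bids: 120 (Stratus), 97 (Helix), 82 (Ember), 67 (Cinder), …
The 2 highest are Stratus, Helix.
Ember does not win → $0.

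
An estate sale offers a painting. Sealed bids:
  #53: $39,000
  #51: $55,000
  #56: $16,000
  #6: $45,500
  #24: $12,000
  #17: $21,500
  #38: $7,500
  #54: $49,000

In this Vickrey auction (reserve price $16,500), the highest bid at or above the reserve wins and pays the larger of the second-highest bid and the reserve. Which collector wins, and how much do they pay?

Sorting bids: 55,000 (#51) > 49,000 (#54) > 45,500 (#6) > 39,000 (#53) > 21,500 (#17) > 16,000 (#56) > …
Highest eligible bid: #51 at $55,000.
Second-highest bid $49,000 exceeds the reserve $16,500 → payment $49,000.

#51 pays $49,000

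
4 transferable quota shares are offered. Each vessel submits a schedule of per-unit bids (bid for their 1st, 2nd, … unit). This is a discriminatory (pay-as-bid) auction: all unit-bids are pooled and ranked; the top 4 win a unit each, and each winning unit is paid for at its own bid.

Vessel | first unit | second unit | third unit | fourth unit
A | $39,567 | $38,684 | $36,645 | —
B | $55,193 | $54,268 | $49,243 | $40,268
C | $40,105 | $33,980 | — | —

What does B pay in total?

B pays $198,972

Pooled unit-bids ranked (top 4): 55,193 (B-1), 54,268 (B-2), 49,243 (B-3), 40,268 (B-4)
Next rejected bid: $40,105 (not a price — pay-as-bid).
B's winning unit-bids: 55,193 + 54,268 + 49,243 + 40,268 = $198,972.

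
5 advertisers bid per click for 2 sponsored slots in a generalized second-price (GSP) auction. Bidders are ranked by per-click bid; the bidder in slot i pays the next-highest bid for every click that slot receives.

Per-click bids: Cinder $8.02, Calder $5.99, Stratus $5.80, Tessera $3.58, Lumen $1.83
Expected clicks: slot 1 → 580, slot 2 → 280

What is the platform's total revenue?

Total revenue: $5098.20

Sorting advertisers: $8.02 (Cinder) > $5.99 (Calder) > $5.80 (Stratus) > …
Slot 1: Cinder pays $5.99 × 580 = $3474.20
Slot 2: Calder pays $5.80 × 280 = $1624.00
Total = $5098.20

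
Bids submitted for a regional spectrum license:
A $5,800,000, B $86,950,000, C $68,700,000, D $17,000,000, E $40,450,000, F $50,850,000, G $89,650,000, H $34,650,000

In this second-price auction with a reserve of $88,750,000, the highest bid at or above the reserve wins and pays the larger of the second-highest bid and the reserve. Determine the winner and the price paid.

G pays $88,750,000

Rule: the highest bid at or above the reserve wins and pays the larger of the second-highest bid and the reserve.
Bids ranked: 89,650,000 (G) > 86,950,000 (B) > 68,700,000 (C) > 50,850,000 (F) > 40,450,000 (E) > 34,650,000 (H) > …
Highest eligible bid: G at $89,650,000.
Second-highest bid $86,950,000 is below the reserve $88,750,000, so the reserve binds → payment $88,750,000.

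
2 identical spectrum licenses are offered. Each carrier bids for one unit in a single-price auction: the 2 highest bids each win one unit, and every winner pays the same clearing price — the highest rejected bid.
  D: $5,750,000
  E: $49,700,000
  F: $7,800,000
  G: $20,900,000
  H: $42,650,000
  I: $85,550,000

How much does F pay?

Ordering the bids: 85,550,000 (I), 49,700,000 (E), 42,650,000 (H), 20,900,000 (G), …
Top 2: I, E.
Highest unsuccessful bid: $42,650,000 → clearing price.
F does not win → pays $0.

F pays $0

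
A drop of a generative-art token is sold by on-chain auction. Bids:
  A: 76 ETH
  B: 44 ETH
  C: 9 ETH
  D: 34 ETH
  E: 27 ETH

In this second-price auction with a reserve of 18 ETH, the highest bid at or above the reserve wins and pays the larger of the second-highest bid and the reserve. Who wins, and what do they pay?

Second-price auction with a reserve of 18 ETH: the highest bid at or above the reserve wins and pays the larger of the second-highest bid and the reserve.
Bids in order: 76 (A) > 44 (B) > 34 (D) > 27 (E) > 9 (C)
A has the top bid at or above the reserve (76 ETH).
max(second-highest 44 ETH, reserve 18 ETH) = 44 ETH; the reserve does not bind.

A pays 44 ETH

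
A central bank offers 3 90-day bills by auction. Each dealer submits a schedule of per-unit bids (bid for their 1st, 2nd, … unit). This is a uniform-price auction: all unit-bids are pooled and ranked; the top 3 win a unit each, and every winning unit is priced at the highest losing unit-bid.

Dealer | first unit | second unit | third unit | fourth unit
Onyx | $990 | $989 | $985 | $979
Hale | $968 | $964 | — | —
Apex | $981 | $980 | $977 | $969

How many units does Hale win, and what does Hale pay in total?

Merging the schedules and taking the best 3: 990 (Onyx-1), 989 (Onyx-2), 985 (Onyx-3)
Highest rejected unit-bid = $981.
Hale wins 0 unit(s) at $981 each.

Hale: 0 units, pays $0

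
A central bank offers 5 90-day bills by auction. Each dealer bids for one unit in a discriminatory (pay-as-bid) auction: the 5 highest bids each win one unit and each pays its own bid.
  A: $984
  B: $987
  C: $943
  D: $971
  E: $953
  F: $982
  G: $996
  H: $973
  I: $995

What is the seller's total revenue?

Total revenue: $4,944

Sorting: 996 (G), 995 (I), 987 (B), 984 (A), 982 (F), 973 (H), 971 (D), …
Top 5: G, I, B, A, F.
Total revenue = 996 + 995 + 987 + 984 + 982 = $4,944.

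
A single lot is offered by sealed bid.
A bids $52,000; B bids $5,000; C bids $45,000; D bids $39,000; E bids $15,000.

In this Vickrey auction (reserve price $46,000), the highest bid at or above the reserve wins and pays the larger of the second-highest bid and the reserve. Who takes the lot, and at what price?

Sorting bids: 52,000 (A) > 45,000 (C) > 39,000 (D) > 15,000 (E) > 5,000 (B)
A has the top bid at or above the reserve ($52,000).
max(second-highest $45,000, reserve $46,000) = $46,000.

A pays $46,000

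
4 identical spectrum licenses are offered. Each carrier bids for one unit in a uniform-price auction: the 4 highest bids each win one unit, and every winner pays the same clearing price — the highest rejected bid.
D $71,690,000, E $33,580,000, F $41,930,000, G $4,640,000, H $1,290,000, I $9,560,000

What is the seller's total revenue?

Total revenue: $18,560,000

Ordering the bids: 71,690,000 (D), 41,930,000 (F), 33,580,000 (E), 9,560,000 (I), 4,640,000 (G), 1,290,000 (H)
Top 4: D, F, E, I.
First losing bid is G's $4,640,000, which sets the uniform price.
Total revenue = 4 × $4,640,000 = $18,560,000.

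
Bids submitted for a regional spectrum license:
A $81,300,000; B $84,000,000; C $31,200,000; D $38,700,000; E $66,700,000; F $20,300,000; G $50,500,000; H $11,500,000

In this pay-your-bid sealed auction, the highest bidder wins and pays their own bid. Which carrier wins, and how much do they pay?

B pays $84,000,000

Pay-your-bid sealed auction: the highest bidder wins and pays their own bid.
Bids ranked: 84,000,000 (B) > 81,300,000 (A) > 66,700,000 (E) > 50,500,000 (G) > 38,700,000 (D) > 31,200,000 (C) > …
B has the highest bid and pays exactly that: $84,000,000.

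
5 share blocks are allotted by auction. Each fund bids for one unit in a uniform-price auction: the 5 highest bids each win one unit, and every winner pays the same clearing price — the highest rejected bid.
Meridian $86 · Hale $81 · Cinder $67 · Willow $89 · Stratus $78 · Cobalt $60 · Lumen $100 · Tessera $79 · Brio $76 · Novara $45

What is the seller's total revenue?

Total revenue: $390

Sorting: 100 (Lumen), 89 (Willow), 86 (Meridian), 81 (Hale), 79 (Tessera), 78 (Stratus), 76 (Brio), …
Top 5: Lumen, Willow, Meridian, Hale, Tessera.
First losing bid is Stratus's $78, which sets the uniform price.
Total revenue = 5 × $78 = $390.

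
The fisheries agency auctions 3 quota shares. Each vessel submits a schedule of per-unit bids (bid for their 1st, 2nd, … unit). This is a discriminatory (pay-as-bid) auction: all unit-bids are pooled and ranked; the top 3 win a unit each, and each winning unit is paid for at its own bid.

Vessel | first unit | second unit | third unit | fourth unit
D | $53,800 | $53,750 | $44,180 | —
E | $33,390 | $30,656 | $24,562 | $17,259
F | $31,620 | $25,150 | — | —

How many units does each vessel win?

Pooled unit-bids ranked (top 3): 53,800 (D-1), 53,750 (D-2), 44,180 (D-3)
Next rejected bid: $33,390 (not a price — pay-as-bid).
Allocation: D 3.

D 3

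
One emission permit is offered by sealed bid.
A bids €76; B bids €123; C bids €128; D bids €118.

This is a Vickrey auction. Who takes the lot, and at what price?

C pays €123

Bids in order: 128 (C) > 123 (B) > 118 (D) > 76 (A)
C wins with the highest bid; price is set by the runner-up at €123.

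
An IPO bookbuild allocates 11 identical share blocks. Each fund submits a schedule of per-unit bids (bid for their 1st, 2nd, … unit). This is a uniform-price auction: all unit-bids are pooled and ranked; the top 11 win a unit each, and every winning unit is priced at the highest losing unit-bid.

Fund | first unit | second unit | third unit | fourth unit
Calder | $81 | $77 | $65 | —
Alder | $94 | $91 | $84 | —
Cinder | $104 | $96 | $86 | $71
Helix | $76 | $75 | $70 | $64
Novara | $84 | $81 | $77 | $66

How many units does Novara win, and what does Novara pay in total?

Novara: 3 units, pays $228

Merging the schedules and taking the best 11: 104 (Cinder-1), 96 (Cinder-2), 94 (Alder-1), 91 (Alder-2), 86 (Cinder-3), 84 (Alder-3), 84 (Novara-1), 81 (Calder-1), 81 (Novara-2), 77 (Calder-2), 77 (Novara-3)
First bid not allocated: $76.
Novara wins 3 unit(s) at $76 each.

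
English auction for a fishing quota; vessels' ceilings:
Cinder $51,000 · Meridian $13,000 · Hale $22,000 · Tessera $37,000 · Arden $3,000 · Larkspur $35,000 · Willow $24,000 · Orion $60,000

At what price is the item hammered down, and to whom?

Sorting limits: 60,000 (Orion) > 51,000 (Cinder) > 37,000 (Tessera) > 35,000 (Larkspur) > 24,000 (Willow) > 22,000 (Hale) > …
Cinder is the last rival to drop out, at $51,000; Orion remains and wins at that price.

Orion wins at $51,000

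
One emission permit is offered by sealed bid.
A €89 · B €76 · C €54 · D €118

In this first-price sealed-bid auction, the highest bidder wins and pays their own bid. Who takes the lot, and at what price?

D pays €118

Rule: the highest bidder wins and pays their own bid.
Sorting bids: 118 (D) > 89 (A) > 76 (B) > 54 (C)
First-price: D pays what they bid, €118.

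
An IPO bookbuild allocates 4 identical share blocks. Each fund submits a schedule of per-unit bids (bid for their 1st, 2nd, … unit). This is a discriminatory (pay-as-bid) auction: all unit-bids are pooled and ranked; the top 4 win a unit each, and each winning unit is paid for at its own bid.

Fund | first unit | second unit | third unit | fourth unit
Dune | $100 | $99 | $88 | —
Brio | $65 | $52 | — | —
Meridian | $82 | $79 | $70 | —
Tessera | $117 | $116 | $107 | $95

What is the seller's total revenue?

Total revenue: $440

All unit-bids, highest first — top 4: 117 (Tessera-1), 116 (Tessera-2), 107 (Tessera-3), 100 (Dune-1)
Next rejected bid: $99 (not a price — pay-as-bid).
Each winning unit pays its own bid.
Revenue = 117 + 116 + 107 + 100 = $440.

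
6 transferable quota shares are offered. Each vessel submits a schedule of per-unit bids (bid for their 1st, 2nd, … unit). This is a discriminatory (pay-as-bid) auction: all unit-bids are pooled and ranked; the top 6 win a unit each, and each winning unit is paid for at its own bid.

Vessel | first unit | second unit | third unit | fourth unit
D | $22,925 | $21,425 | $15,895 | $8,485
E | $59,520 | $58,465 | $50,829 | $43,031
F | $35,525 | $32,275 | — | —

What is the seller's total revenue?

Merging the schedules and taking the best 6: 59,520 (E-1), 58,465 (E-2), 50,829 (E-3), 43,031 (E-4), 35,525 (F-1), 32,275 (F-2)
Next rejected bid: $22,925 (not a price — pay-as-bid).
Each winning unit pays its own bid.
Revenue = 59,520 + 58,465 + 50,829 + 43,031 + 35,525 + 32,275 = $279,645.

Total revenue: $279,645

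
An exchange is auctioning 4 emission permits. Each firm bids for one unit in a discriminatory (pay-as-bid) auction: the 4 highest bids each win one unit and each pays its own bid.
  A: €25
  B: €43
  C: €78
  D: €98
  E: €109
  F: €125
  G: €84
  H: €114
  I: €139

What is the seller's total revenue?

Total revenue: €487

Sorting: 139 (I), 125 (F), 114 (H), 109 (E), 98 (D), 84 (G), …
Winners (4 units): I, F, H, E.
Total revenue = 139 + 125 + 114 + 109 = €487.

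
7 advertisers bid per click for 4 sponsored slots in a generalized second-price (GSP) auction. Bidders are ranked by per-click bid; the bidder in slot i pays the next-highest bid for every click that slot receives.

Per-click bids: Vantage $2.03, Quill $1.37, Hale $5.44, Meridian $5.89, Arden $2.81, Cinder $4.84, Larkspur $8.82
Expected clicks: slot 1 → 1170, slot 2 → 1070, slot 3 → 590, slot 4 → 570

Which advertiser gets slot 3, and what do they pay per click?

Hale; $4.84 per click

Ranked by bid: $8.82 (Larkspur) > $5.89 (Meridian) > $5.44 (Hale) > $4.84 (Cinder) > $2.81 (Arden) > …
Slot 3 goes to the third-ranked bidder, Hale, who pays the next bid down: $4.84/click.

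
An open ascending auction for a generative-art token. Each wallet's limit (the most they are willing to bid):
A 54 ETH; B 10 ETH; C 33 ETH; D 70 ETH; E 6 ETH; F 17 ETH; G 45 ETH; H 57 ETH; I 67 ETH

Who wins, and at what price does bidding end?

D wins at 67 ETH

Open ascending-bid auction: the price rises until one bidder remains; the winner pays the price at which the last rival dropped out.
Limits in order: 70 (D) > 67 (I) > 57 (H) > 54 (A) > 45 (G) > 33 (C) > …
I is the last rival to drop out, at 67 ETH; D remains and wins at that price.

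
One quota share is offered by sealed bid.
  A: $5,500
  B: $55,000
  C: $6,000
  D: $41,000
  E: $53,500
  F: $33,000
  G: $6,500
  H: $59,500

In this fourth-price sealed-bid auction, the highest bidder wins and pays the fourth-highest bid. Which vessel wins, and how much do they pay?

H pays $41,000

Sorting bids: 59,500 (H) > 55,000 (B) > 53,500 (E) > 41,000 (D) > 33,000 (F) > 6,500 (G) > …
H is highest; pays the fourth-highest bid, $41,000.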